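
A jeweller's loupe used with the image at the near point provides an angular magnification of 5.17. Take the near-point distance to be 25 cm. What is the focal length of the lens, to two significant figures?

6.0 cm

For the image at the near point, M = 1 + D/f.
f = D/(M - 1) = 25/(5.17 - 1) = 5.995 cm.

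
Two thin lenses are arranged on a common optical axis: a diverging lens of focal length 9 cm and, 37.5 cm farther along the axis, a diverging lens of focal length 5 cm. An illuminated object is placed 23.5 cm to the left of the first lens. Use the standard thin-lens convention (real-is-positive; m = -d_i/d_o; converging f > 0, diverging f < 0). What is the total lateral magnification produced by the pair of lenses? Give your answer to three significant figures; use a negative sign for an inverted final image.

Applying the thin-lens equation to the first lens, 1/(-9) = 1/23.5 + 1/d_i1, which gives d_i1 = -6.508 cm.
Its lateral magnification is m_1 = -d_i1/d_o1 = -(-6.508)/23.5 = 0.2769.
The intermediate image is virtual, 6.508 cm to the left of lens 1, so d_o2 = L - d_i1 = 37.5 - (-6.508) = 44.008 cm.
Applying the thin-lens equation again with f_2 = -5 cm and d_o2 = 44.008 cm gives d_i2 = -4.490 cm.
m_2 = -(-4.490)/(44.008) = 0.1020.
Overall magnification: m = m_1 m_2 = 0.0283.

0.0283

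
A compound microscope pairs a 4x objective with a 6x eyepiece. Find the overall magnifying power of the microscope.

The overall magnification of a compound microscope is the product of the objective and eyepiece magnifications:
M = M_obj x M_eye = 4 x 6 = 24.

24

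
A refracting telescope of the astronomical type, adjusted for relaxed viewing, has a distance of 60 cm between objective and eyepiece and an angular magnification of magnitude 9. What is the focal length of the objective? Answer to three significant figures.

54.0 cm

In normal adjustment the tube length equals f_obj + f_eye and |M| = f_obj/f_eye.
So f_obj = 9 f_eye and 9 f_eye + f_eye = 60 cm, giving f_eye = 60/10 = 6.000 cm and f_obj = 54.000 cm.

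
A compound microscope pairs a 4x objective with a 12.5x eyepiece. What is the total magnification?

50

The overall magnification of a compound microscope is the product of the objective and eyepiece magnifications:
M = M_obj x M_eye = 4 x 12.5 = 50.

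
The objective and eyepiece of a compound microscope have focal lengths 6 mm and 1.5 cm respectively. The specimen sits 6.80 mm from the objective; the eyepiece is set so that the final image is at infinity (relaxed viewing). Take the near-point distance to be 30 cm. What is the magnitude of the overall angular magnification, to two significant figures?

Convert to cm: f_obj = 6 mm = 0.6 cm; d_o = 6.80 mm = 0.68 cm.
Objective: 1/d_i = 1/f_obj - 1/d_o = 1/0.6 - 1/0.68 = 0.19608 cm^-1, so d_i = 5.100 cm.
m_obj = -d_i/d_o = -5.100/0.68 = -7.500.
Eyepiece angular magnification (image at infinity): M_eye = D/f_e = 30/1.5 = 20.000.
Overall M = m_obj x M_eye = (-7.500)(20.000) = -150.00.
|M| = 150.00.

150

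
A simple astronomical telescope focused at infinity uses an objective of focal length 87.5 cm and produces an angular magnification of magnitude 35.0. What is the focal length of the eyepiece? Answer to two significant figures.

|M| = f_obj/f_eye, so f_eye = f_obj/|M| = 87.5/35.0 = 2.500 cm.

2.5 cm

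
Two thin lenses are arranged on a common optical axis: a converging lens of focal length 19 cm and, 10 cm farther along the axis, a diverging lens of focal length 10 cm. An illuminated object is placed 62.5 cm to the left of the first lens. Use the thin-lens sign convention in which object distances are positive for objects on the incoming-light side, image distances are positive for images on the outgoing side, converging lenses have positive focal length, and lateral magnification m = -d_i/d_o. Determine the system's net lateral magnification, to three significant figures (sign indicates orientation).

Applying the thin-lens equation to the first lens, 1/19 = 1/62.5 + 1/d_i1, which gives d_i1 = 27.299 cm.
Its lateral magnification is m_1 = -d_i1/d_o1 = -(27.299)/62.5 = -0.4368.
This image would form 27.299 cm past lens 1, i.e. 17.299 cm beyond lens 2, so it is a virtual object for lens 2: d_o2 = 10 - 27.299 = -17.299 cm.
Applying the thin-lens equation again with f_2 = -10 cm and d_o2 = -17.299 cm gives d_i2 = -23.701 cm.
m_2 = -(-23.701)/(-17.299) = -1.3701.
Overall magnification: m = m_1 m_2 = 0.5984.

0.598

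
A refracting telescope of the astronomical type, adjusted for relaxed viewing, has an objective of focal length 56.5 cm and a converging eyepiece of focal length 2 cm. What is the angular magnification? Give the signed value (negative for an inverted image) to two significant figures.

-28

M = -f_obj/f_eye = -56.5/(2) = -28.250.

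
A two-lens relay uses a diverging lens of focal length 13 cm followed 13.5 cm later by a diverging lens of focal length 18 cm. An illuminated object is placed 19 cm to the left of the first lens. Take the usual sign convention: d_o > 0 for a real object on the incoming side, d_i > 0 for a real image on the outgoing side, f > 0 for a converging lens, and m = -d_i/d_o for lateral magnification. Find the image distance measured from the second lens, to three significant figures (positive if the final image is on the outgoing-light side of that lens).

Lens 1: 1/d_i1 = 1/f_1 - 1/d_o1 = 1/(-13) - 1/19 = -0.12955 cm^-1, so d_i1 = -7.719 cm.
With d_i1 < 0 the first image is virtual and lies on the object side; the object distance for lens 2 is d_o2 = 13.5 - (-7.719) = 21.219 cm.
Lens 2: 1/d_i2 = 1/f_2 - 1/d_o2 = 1/(-18) - 1/(21.219) = -0.10268 cm^-1, so d_i2 = -9.739 cm.

-9.74 cm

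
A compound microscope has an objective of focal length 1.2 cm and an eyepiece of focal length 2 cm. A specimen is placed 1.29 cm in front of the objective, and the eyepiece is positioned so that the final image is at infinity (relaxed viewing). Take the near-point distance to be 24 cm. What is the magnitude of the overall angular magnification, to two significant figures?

160

Objective: 1/d_i = 1/f_obj - 1/d_o = 1/1.2 - 1/1.29 = 0.05814 cm^-1, so d_i = 17.200 cm.
m_obj = -d_i/d_o = -17.200/1.29 = -13.333.
Eyepiece angular magnification (image at infinity): M_eye = D/f_e = 24/2 = 12.000.
Overall M = m_obj x M_eye = (-13.333)(12.000) = -160.00.
|M| = 160.00.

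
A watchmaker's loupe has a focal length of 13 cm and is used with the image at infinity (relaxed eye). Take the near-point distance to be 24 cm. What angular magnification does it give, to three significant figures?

1.85

M = D/f = 24/13 = 1.846.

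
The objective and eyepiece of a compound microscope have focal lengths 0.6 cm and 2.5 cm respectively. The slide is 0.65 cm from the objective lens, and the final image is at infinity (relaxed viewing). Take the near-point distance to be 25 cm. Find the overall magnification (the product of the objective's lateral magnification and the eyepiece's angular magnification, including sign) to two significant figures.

Objective: 1/d_i = 1/f_obj - 1/d_o = 1/0.6 - 1/0.65 = 0.12821 cm^-1, so d_i = 7.800 cm.
m_obj = -d_i/d_o = -7.800/0.65 = -12.000.
Eyepiece angular magnification (image at infinity): M_eye = D/f_e = 25/2.5 = 10.000.
Overall M = m_obj x M_eye = (-12.000)(10.000) = -120.00.

-120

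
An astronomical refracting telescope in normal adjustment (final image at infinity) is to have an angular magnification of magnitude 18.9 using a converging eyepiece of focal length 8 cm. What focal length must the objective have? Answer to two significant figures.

|M| = f_obj/|f_eye|, so f_obj = |M| x |f_eye| = 18.9 x 8 = 151.200 cm.

150 cm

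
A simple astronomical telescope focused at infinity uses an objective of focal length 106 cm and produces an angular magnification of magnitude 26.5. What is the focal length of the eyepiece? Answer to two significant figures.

|M| = f_obj/f_eye, so f_eye = f_obj/|M| = 106/26.5 = 4.000 cm.

4.0 cm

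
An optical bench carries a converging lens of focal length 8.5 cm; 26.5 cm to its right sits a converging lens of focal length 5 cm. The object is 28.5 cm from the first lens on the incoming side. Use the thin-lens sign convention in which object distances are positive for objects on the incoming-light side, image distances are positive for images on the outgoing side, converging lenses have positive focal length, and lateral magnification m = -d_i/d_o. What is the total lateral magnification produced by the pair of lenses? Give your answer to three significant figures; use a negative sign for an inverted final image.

Lens 1: 1/d_i1 = 1/f_1 - 1/d_o1 = 1/8.5 - 1/28.5 = 0.08256 cm^-1, so d_i1 = 12.113 cm.
m_1 = -(12.113)/28.5 = -0.4250.
Object distance for lens 2: d_o2 = 26.5 - 12.113 = 14.387 cm.
Lens 2: 1/d_i2 = 1/f_2 - 1/d_o2 = 1/5 - 1/(14.387) = 0.13050 cm^-1, so d_i2 = 7.663 cm.
m_2 = -(7.663)/(14.387) = -0.5326.
Total m = m_1 x m_2 = (-0.4250)(-0.5326) = 0.2264.

0.226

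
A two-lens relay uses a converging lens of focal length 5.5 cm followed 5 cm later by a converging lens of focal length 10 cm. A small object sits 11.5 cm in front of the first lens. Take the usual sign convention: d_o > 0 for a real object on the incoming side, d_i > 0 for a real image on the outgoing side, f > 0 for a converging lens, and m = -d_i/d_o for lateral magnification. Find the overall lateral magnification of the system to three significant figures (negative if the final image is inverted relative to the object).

-0.590

Lens 1: 1/d_i1 = 1/f_1 - 1/d_o1 = 1/5.5 - 1/11.5 = 0.09486 cm^-1, so d_i1 = 10.542 cm.
m_1 = -(10.542)/11.5 = -0.9167.
This image would form 10.542 cm past lens 1, i.e. 5.542 cm beyond lens 2, so it is a virtual object for lens 2: d_o2 = 5 - 10.542 = -5.542 cm.
Lens 2: 1/d_i2 = 1/f_2 - 1/d_o2 = 1/10 - 1/(-5.542) = 0.28045 cm^-1, so d_i2 = 3.566 cm.
m_2 = -(3.566)/(-5.542) = 0.6434.
Total m = m_1 x m_2 = (-0.9167)(0.6434) = -0.5898.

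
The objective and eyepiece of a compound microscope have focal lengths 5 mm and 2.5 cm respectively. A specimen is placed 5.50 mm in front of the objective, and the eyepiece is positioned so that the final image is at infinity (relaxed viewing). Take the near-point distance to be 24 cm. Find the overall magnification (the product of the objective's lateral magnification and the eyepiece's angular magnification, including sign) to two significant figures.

Convert to cm: f_obj = 5 mm = 0.5 cm; d_o = 5.50 mm = 0.55 cm.
Objective: 1/d_i = 1/f_obj - 1/d_o = 1/0.5 - 1/0.55 = 0.18182 cm^-1, so d_i = 5.500 cm.
m_obj = -d_i/d_o = -5.500/0.55 = -10.000.
Eyepiece angular magnification (image at infinity): M_eye = D/f_e = 24/2.5 = 9.600.
Overall M = m_obj x M_eye = (-10.000)(9.600) = -96.00.

-96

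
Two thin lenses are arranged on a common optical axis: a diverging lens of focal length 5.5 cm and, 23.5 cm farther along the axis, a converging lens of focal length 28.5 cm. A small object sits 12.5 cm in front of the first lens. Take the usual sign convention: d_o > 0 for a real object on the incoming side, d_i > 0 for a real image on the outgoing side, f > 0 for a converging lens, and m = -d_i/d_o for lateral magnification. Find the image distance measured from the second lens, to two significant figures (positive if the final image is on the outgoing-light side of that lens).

First lens: d_i1 = 1/(1/(-5.5) - 1/12.5) = -3.819 cm.
With d_i1 < 0 the first image is virtual and lies on the object side; the object distance for lens 2 is d_o2 = 23.5 - (-3.819) = 27.319 cm.
Second lens: d_i2 = 1/(1/28.5 - 1/(27.319)) = -659.524 cm.

-660 cm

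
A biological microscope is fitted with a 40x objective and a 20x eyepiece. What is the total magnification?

800

The overall magnification of a compound microscope is the product of the objective and eyepiece magnifications:
M = M_obj x M_eye = 40 x 20 = 800.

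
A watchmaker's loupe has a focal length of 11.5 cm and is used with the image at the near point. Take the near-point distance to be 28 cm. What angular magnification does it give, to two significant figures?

3.4

M = 1 + D/f = 1 + 28/11.5 = 3.435.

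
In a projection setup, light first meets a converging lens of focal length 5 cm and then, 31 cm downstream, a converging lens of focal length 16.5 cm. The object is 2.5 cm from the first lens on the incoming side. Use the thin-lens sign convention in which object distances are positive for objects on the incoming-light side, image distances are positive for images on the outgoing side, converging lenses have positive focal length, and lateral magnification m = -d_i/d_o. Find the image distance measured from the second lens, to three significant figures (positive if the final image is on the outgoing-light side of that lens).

30.5 cm

First lens: d_i1 = 1/(1/5 - 1/2.5) = -5.000 cm.
The intermediate image is virtual, 5.000 cm to the left of lens 1, so d_o2 = L - d_i1 = 31 - (-5.000) = 36.000 cm.
Second lens: d_i2 = 1/(1/16.5 - 1/(36.000)) = 30.462 cm.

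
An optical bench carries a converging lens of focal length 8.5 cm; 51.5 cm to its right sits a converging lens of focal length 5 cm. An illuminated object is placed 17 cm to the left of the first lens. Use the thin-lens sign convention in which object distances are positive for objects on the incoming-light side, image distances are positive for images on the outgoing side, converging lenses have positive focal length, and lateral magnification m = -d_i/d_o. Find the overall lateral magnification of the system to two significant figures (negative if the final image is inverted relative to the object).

0.17

First lens: d_i1 = 1/(1/8.5 - 1/17) = 17.000 cm.
m_1 = -(17.000)/17 = -1.0000.
That image sits 34.500 cm in front of the second lens, so d_o2 = 34.500 cm.
Second lens: d_i2 = 1/(1/5 - 1/(34.500)) = 5.847 cm.
m_2 = -(5.847)/(34.500) = -0.1695.
The system's lateral magnification is m_1 m_2 = (-1.0000)(-0.1695) = 0.1695.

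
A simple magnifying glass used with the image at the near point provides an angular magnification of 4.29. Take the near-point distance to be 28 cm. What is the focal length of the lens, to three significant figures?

8.51 cm

For the image at the near point, M = 1 + D/f.
f = D/(M - 1) = 28/(4.29 - 1) = 8.511 cm.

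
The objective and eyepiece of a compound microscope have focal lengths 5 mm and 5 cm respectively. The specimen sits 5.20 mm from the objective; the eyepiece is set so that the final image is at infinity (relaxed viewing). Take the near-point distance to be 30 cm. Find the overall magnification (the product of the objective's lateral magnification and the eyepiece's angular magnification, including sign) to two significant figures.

Convert to cm: f_obj = 5 mm = 0.5 cm; d_o = 5.20 mm = 0.52 cm.
Objective: 1/d_i = 1/f_obj - 1/d_o = 1/0.5 - 1/0.52 = 0.07692 cm^-1, so d_i = 13.000 cm.
m_obj = -d_i/d_o = -13.000/0.52 = -25.000.
Eyepiece angular magnification (image at infinity): M_eye = D/f_e = 30/5 = 6.000.
Overall M = m_obj x M_eye = (-25.000)(6.000) = -150.00.

-150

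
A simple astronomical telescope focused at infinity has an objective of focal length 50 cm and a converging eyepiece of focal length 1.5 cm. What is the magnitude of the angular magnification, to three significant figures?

|M| = f_obj/|f_eye| = 50/1.5 = 33.333.

33.3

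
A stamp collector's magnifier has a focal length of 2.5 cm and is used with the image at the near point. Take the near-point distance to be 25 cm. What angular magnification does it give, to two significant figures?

11

M = 1 + D/f = 1 + 25/2.5 = 11.000.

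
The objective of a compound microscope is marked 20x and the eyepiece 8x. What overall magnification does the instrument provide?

The overall magnification of a compound microscope is the product of the objective and eyepiece magnifications:
M = M_obj x M_eye = 20 x 8 = 160.

160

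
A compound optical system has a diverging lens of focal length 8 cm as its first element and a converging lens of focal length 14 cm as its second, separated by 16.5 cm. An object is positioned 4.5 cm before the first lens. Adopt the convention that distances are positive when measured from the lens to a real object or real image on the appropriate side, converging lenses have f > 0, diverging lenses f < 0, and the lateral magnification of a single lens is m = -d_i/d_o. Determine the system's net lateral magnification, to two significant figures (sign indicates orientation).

Lens 1: 1/d_i1 = 1/f_1 - 1/d_o1 = 1/(-8) - 1/4.5 = -0.34722 cm^-1, so d_i1 = -2.880 cm.
m_1 = -(-2.880)/4.5 = 0.6400.
With d_i1 < 0 the first image is virtual and lies on the object side; the object distance for lens 2 is d_o2 = 16.5 - (-2.880) = 19.380 cm.
Lens 2: 1/d_i2 = 1/f_2 - 1/d_o2 = 1/14 - 1/(19.380) = 0.01983 cm^-1, so d_i2 = 50.431 cm.
m_2 = -(50.431)/(19.380) = -2.6022.
Overall magnification: m = m_1 m_2 = -1.6654.

-1.7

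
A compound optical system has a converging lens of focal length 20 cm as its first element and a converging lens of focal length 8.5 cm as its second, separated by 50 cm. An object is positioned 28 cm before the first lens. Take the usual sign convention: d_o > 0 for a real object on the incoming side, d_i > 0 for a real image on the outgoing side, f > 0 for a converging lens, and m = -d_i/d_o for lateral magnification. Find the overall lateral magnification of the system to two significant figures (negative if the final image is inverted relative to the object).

Applying the thin-lens equation to the first lens, 1/20 = 1/28 + 1/d_i1, which gives d_i1 = 70.000 cm.
Its lateral magnification is m_1 = -d_i1/d_o1 = -(70.000)/28 = -2.5000.
Since 70.000 cm > 50 cm, the first image lies past the second lens and serves as a virtual object: d_o2 = L - d_i1 = -20.000 cm.
Applying the thin-lens equation again with f_2 = 8.5 cm and d_o2 = -20.000 cm gives d_i2 = 5.965 cm.
m_2 = -(5.965)/(-20.000) = 0.2982.
The system's lateral magnification is m_1 m_2 = (-2.5000)(0.2982) = -0.7456.

-0.75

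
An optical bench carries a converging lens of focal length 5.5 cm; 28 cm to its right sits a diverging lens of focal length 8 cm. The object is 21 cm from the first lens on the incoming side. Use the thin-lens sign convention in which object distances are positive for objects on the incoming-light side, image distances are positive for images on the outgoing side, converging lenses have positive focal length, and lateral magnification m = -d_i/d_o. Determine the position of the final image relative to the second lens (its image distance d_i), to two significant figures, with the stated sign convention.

-5.8 cm

Lens 1: 1/d_i1 = 1/f_1 - 1/d_o1 = 1/5.5 - 1/21 = 0.13420 cm^-1, so d_i1 = 7.452 cm.
The intermediate image is 7.452 cm to the right of lens 1, so d_o2 = L - d_i1 = 28 - 7.452 = 20.548 cm.
Lens 2: 1/d_i2 = 1/f_2 - 1/d_o2 = 1/(-8) - 1/(20.548) = -0.17367 cm^-1, so d_i2 = -5.758 cm.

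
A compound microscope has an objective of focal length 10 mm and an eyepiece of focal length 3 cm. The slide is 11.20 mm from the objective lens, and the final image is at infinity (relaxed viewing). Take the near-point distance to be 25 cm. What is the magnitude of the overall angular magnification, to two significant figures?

Convert to cm: f_obj = 10 mm = 1 cm; d_o = 11.20 mm = 1.12 cm.
Objective: 1/d_i = 1/f_obj - 1/d_o = 1/1 - 1/1.12 = 0.10714 cm^-1, so d_i = 9.333 cm.
m_obj = -d_i/d_o = -9.333/1.12 = -8.333.
Eyepiece angular magnification (image at infinity): M_eye = D/f_e = 25/3 = 8.333.
Overall M = m_obj x M_eye = (-8.333)(8.333) = -69.44.
|M| = 69.44.

69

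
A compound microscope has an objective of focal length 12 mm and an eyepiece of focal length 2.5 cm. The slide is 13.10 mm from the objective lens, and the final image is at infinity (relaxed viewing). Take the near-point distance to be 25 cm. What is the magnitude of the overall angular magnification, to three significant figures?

109

Convert to cm: f_obj = 12 mm = 1.2 cm; d_o = 13.10 mm = 1.31 cm.
Objective: 1/d_i = 1/f_obj - 1/d_o = 1/1.2 - 1/1.31 = 0.06997 cm^-1, so d_i = 14.291 cm.
m_obj = -d_i/d_o = -14.291/1.31 = -10.909.
Eyepiece angular magnification (image at infinity): M_eye = D/f_e = 25/2.5 = 10.000.
Overall M = m_obj x M_eye = (-10.909)(10.000) = -109.09.
|M| = 109.09.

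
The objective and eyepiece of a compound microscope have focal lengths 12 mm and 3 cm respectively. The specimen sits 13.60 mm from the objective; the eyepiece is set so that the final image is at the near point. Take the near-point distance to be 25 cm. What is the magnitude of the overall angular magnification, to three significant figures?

Convert to cm: f_obj = 12 mm = 1.2 cm; d_o = 13.60 mm = 1.36 cm.
Objective: 1/d_i = 1/f_obj - 1/d_o = 1/1.2 - 1/1.36 = 0.09804 cm^-1, so d_i = 10.200 cm.
m_obj = -d_i/d_o = -10.200/1.36 = -7.500.
Eyepiece angular magnification (image at near point): M_eye = 1 + D/f_e = 1 + 25/3 = 9.333.
Overall M = m_obj x M_eye = (-7.500)(9.333) = -70.00.
|M| = 70.00.

70.0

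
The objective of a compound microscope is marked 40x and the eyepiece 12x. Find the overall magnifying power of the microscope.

The overall magnification of a compound microscope is the product of the objective and eyepiece magnifications:
M = M_obj x M_eye = 40 x 12 = 480.

480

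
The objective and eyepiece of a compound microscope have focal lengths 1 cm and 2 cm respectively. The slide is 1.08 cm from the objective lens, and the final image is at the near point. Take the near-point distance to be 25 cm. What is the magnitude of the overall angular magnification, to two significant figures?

Objective: 1/d_i = 1/f_obj - 1/d_o = 1/1 - 1/1.08 = 0.07407 cm^-1, so d_i = 13.500 cm.
m_obj = -d_i/d_o = -13.500/1.08 = -12.500.
Eyepiece angular magnification (image at near point): M_eye = 1 + D/f_e = 1 + 25/2 = 13.500.
Overall M = m_obj x M_eye = (-12.500)(13.500) = -168.75.
|M| = 168.75.

170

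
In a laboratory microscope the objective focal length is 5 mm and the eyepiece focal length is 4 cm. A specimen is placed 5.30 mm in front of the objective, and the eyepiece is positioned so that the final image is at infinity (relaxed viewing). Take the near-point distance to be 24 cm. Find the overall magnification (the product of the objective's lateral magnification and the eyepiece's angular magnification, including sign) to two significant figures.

-100

Convert to cm: f_obj = 5 mm = 0.5 cm; d_o = 5.30 mm = 0.53 cm.
Objective: 1/d_i = 1/f_obj - 1/d_o = 1/0.5 - 1/0.53 = 0.11321 cm^-1, so d_i = 8.833 cm.
m_obj = -d_i/d_o = -8.833/0.53 = -16.667.
Eyepiece angular magnification (image at infinity): M_eye = D/f_e = 24/4 = 6.000.
Overall M = m_obj x M_eye = (-16.667)(6.000) = -100.00.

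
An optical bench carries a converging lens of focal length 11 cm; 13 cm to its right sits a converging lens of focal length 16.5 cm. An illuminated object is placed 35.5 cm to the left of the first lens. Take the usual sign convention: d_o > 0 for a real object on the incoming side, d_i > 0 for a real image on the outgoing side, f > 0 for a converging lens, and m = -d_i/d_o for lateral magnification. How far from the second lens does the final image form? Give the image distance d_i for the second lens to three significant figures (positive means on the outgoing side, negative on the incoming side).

First lens: d_i1 = 1/(1/11 - 1/35.5) = 15.939 cm.
Since 15.939 cm > 13 cm, the first image lies past the second lens and serves as a virtual object: d_o2 = L - d_i1 = -2.939 cm.
Second lens: d_i2 = 1/(1/16.5 - 1/(-2.939)) = 2.494 cm.

2.49 cm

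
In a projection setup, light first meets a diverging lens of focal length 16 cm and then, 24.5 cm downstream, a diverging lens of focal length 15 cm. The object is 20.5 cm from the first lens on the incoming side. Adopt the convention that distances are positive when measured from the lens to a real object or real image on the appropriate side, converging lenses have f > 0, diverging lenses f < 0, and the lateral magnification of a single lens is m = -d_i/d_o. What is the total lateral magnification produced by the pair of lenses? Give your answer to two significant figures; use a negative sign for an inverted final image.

First lens: d_i1 = 1/(1/(-16) - 1/20.5) = -8.986 cm.
m_1 = -(-8.986)/20.5 = 0.4384.
The intermediate image is virtual, 8.986 cm to the left of lens 1, so d_o2 = L - d_i1 = 24.5 - (-8.986) = 33.486 cm.
Second lens: d_i2 = 1/(1/(-15) - 1/(33.486)) = -10.360 cm.
m_2 = -(-10.360)/(33.486) = 0.3094.
Total m = m_1 x m_2 = (0.4384)(0.3094) = 0.1356.

0.14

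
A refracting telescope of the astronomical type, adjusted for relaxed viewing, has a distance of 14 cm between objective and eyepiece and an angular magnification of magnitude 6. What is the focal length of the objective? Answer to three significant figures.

12.0 cm

In normal adjustment the tube length equals f_obj + f_eye and |M| = f_obj/f_eye.
So f_obj = 6 f_eye and 6 f_eye + f_eye = 14 cm, giving f_eye = 14/7 = 2.000 cm and f_obj = 12.000 cm.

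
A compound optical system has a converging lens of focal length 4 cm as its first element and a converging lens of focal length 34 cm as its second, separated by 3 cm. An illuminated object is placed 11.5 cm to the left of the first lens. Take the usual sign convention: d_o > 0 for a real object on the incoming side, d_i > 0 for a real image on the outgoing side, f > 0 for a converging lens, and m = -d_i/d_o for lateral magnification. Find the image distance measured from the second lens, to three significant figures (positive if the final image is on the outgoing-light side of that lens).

2.87 cm

Applying the thin-lens equation to the first lens, 1/4 = 1/11.5 + 1/d_i1, which gives d_i1 = 6.133 cm.
Since 6.133 cm > 3 cm, the first image lies past the second lens and serves as a virtual object: d_o2 = L - d_i1 = -3.133 cm.
Applying the thin-lens equation again with f_2 = 34 cm and d_o2 = -3.133 cm gives d_i2 = 2.869 cm.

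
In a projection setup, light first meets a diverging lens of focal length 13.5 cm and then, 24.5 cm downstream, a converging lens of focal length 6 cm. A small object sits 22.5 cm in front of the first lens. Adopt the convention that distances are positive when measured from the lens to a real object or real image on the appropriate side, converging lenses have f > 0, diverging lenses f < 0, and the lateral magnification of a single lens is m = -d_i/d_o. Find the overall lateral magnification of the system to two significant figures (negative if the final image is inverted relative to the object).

-0.084

First lens: d_i1 = 1/(1/(-13.5) - 1/22.5) = -8.438 cm.
m_1 = -(-8.438)/22.5 = 0.3750.
The intermediate image is virtual, 8.438 cm to the left of lens 1, so d_o2 = L - d_i1 = 24.5 - (-8.438) = 32.938 cm.
Second lens: d_i2 = 1/(1/6 - 1/(32.938)) = 7.336 cm.
m_2 = -(7.336)/(32.938) = -0.2227.
Overall magnification: m = m_1 m_2 = -0.0835.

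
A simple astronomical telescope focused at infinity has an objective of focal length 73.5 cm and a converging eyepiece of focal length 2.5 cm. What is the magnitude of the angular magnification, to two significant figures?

29

|M| = f_obj/|f_eye| = 73.5/2.5 = 29.400.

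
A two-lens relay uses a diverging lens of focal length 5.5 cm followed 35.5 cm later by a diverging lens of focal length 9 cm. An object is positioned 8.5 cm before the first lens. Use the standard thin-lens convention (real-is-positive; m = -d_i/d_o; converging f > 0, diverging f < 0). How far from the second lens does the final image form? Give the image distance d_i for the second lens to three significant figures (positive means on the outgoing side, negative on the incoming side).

-7.31 cm

Lens 1: 1/d_i1 = 1/f_1 - 1/d_o1 = 1/(-5.5) - 1/8.5 = -0.29947 cm^-1, so d_i1 = -3.339 cm.
The intermediate image is virtual, 3.339 cm to the left of lens 1, so d_o2 = L - d_i1 = 35.5 - (-3.339) = 38.839 cm.
Lens 2: 1/d_i2 = 1/f_2 - 1/d_o2 = 1/(-9) - 1/(38.839) = -0.13686 cm^-1, so d_i2 = -7.307 cm.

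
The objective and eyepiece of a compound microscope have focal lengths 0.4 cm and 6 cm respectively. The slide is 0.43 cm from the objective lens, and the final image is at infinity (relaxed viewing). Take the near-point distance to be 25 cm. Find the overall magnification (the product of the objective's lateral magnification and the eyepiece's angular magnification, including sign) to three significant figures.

-55.6

Objective: 1/d_i = 1/f_obj - 1/d_o = 1/0.4 - 1/0.43 = 0.17442 cm^-1, so d_i = 5.733 cm.
m_obj = -d_i/d_o = -5.733/0.43 = -13.333.
Eyepiece angular magnification (image at infinity): M_eye = D/f_e = 25/6 = 4.167.
Overall M = m_obj x M_eye = (-13.333)(4.167) = -55.56.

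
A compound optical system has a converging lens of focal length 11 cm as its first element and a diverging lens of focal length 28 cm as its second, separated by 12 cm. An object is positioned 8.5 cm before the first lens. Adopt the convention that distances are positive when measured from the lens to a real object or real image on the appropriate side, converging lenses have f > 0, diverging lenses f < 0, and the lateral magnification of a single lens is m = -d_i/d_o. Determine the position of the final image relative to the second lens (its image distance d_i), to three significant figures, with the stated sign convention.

-17.9 cm

First lens: d_i1 = 1/(1/11 - 1/8.5) = -37.400 cm.
With d_i1 < 0 the first image is virtual and lies on the object side; the object distance for lens 2 is d_o2 = 12 - (-37.400) = 49.400 cm.
Second lens: d_i2 = 1/(1/(-28) - 1/(49.400)) = -17.871 cm.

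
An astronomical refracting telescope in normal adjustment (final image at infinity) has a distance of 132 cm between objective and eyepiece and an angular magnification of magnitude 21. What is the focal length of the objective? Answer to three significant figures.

126 cm

In normal adjustment the tube length equals f_obj + f_eye and |M| = f_obj/f_eye.
So f_obj = 21 f_eye and 21 f_eye + f_eye = 132 cm, giving f_eye = 132/22 = 6.000 cm and f_obj = 126.000 cm.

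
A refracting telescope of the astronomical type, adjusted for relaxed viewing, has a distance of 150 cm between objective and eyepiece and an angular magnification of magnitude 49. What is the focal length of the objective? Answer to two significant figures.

150 cm

In normal adjustment the tube length equals f_obj + f_eye and |M| = f_obj/f_eye.
So f_obj = 49 f_eye and 49 f_eye + f_eye = 150 cm, giving f_eye = 150/50 = 3.000 cm and f_obj = 147.000 cm.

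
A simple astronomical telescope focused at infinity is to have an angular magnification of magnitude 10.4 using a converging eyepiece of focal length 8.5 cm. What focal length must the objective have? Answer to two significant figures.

|M| = f_obj/|f_eye|, so f_obj = |M| x |f_eye| = 10.4 x 8.5 = 88.400 cm.

88 cm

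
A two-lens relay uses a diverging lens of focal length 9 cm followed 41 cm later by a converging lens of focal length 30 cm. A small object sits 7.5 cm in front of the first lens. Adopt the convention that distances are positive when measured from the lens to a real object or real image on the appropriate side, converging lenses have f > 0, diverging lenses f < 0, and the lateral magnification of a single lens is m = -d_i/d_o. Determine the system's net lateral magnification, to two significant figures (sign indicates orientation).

Lens 1: 1/d_i1 = 1/f_1 - 1/d_o1 = 1/(-9) - 1/7.5 = -0.24444 cm^-1, so d_i1 = -4.091 cm.
m_1 = -(-4.091)/7.5 = 0.5455.
The intermediate image is virtual, 4.091 cm to the left of lens 1, so d_o2 = L - d_i1 = 41 - (-4.091) = 45.091 cm.
Lens 2: 1/d_i2 = 1/f_2 - 1/d_o2 = 1/30 - 1/(45.091) = 0.01116 cm^-1, so d_i2 = 89.639 cm.
m_2 = -(89.639)/(45.091) = -1.9880.
Overall magnification: m = m_1 m_2 = -1.0843.

-1.1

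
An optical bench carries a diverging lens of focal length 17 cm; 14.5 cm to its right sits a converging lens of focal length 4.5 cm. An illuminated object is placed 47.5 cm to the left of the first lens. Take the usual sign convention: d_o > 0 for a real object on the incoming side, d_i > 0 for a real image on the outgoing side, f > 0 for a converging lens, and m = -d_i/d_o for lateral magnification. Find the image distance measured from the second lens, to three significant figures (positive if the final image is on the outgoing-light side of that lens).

Lens 1: 1/d_i1 = 1/f_1 - 1/d_o1 = 1/(-17) - 1/47.5 = -0.07988 cm^-1, so d_i1 = -12.519 cm.
The intermediate image is virtual, 12.519 cm to the left of lens 1, so d_o2 = L - d_i1 = 14.5 - (-12.519) = 27.019 cm.
Lens 2: 1/d_i2 = 1/f_2 - 1/d_o2 = 1/4.5 - 1/(27.019) = 0.18521 cm^-1, so d_i2 = 5.399 cm.

5.40 cm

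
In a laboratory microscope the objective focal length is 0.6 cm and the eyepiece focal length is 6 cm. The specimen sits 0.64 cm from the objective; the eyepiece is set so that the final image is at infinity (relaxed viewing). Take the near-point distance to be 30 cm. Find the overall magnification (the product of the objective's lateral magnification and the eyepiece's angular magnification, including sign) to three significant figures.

-75.0

Objective: 1/d_i = 1/f_obj - 1/d_o = 1/0.6 - 1/0.64 = 0.10417 cm^-1, so d_i = 9.600 cm.
m_obj = -d_i/d_o = -9.600/0.64 = -15.000.
Eyepiece angular magnification (image at infinity): M_eye = D/f_e = 30/6 = 5.000.
Overall M = m_obj x M_eye = (-15.000)(5.000) = -75.00.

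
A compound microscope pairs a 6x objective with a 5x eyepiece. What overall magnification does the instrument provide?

The overall magnification of a compound microscope is the product of the objective and eyepiece magnifications:
M = M_obj x M_eye = 6 x 5 = 30.

30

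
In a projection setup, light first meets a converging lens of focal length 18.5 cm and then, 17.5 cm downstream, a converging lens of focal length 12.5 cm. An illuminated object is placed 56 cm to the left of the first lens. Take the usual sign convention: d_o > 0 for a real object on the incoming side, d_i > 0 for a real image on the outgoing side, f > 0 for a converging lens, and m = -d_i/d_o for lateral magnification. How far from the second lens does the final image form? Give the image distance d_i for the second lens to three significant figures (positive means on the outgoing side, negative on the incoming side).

5.59 cm

Applying the thin-lens equation to the first lens, 1/18.5 = 1/56 + 1/d_i1, which gives d_i1 = 27.627 cm.
Since 27.627 cm > 17.5 cm, the first image lies past the second lens and serves as a virtual object: d_o2 = L - d_i1 = -10.127 cm.
Applying the thin-lens equation again with f_2 = 12.5 cm and d_o2 = -10.127 cm gives d_i2 = 5.594 cm.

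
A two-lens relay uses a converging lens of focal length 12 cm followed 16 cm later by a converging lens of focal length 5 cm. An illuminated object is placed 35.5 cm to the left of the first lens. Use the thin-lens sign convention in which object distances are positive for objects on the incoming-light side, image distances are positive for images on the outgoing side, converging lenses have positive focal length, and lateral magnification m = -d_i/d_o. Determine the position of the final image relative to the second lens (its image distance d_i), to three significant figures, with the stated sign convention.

1.49 cm

Applying the thin-lens equation to the first lens, 1/12 = 1/35.5 + 1/d_i1, which gives d_i1 = 18.128 cm.
This image would form 18.128 cm past lens 1, i.e. 2.128 cm beyond lens 2, so it is a virtual object for lens 2: d_o2 = 16 - 18.128 = -2.128 cm.
Applying the thin-lens equation again with f_2 = 5 cm and d_o2 = -2.128 cm gives d_i2 = 1.493 cm.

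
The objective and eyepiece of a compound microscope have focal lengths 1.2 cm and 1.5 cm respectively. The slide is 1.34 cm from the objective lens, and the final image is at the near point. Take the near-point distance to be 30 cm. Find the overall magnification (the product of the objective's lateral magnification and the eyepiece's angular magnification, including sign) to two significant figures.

Objective: 1/d_i = 1/f_obj - 1/d_o = 1/1.2 - 1/1.34 = 0.08706 cm^-1, so d_i = 11.486 cm.
m_obj = -d_i/d_o = -11.486/1.34 = -8.571.
Eyepiece angular magnification (image at near point): M_eye = 1 + D/f_e = 1 + 30/1.5 = 21.000.
Overall M = m_obj x M_eye = (-8.571)(21.000) = -180.00.

-180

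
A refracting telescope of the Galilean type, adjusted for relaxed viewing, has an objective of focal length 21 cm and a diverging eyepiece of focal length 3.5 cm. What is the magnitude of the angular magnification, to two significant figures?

|M| = f_obj/|f_eye| = 21/3.5 = 6.000.

6.0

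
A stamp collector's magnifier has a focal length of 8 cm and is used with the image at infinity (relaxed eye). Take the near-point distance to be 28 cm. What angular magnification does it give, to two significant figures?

M = D/f = 28/8 = 3.500.

3.5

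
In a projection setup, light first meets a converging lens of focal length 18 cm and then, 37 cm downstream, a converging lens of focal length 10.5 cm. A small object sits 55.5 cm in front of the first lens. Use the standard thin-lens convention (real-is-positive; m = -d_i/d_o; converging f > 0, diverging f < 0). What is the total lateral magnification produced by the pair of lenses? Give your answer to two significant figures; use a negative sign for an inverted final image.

-36

First lens: d_i1 = 1/(1/18 - 1/55.5) = 26.640 cm.
m_1 = -(26.640)/55.5 = -0.4800.
Object distance for lens 2: d_o2 = 37 - 26.640 = 10.360 cm.
Second lens: d_i2 = 1/(1/10.5 - 1/(10.360)) = -777.000 cm.
m_2 = -(-777.000)/(10.360) = 75.0000.
Overall magnification: m = m_1 m_2 = -36.0000.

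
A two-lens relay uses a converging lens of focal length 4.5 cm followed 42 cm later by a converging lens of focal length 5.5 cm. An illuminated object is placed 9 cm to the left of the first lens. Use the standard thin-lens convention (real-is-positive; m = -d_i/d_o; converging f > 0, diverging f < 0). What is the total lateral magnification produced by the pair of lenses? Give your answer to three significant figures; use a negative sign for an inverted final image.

Applying the thin-lens equation to the first lens, 1/4.5 = 1/9 + 1/d_i1, which gives d_i1 = 9.000 cm.
Its lateral magnification is m_1 = -d_i1/d_o1 = -(9.000)/9 = -1.0000.
The intermediate image is 9.000 cm to the right of lens 1, so d_o2 = L - d_i1 = 42 - 9.000 = 33.000 cm.
Applying the thin-lens equation again with f_2 = 5.5 cm and d_o2 = 33.000 cm gives d_i2 = 6.600 cm.
m_2 = -(6.600)/(33.000) = -0.2000.
Total m = m_1 x m_2 = (-1.0000)(-0.2000) = 0.2000.

0.200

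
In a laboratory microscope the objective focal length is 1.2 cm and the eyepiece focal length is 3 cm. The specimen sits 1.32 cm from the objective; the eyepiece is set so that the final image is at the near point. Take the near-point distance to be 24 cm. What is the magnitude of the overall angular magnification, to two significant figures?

Objective: 1/d_i = 1/f_obj - 1/d_o = 1/1.2 - 1/1.32 = 0.07576 cm^-1, so d_i = 13.200 cm.
m_obj = -d_i/d_o = -13.200/1.32 = -10.000.
Eyepiece angular magnification (image at near point): M_eye = 1 + D/f_e = 1 + 24/3 = 9.000.
Overall M = m_obj x M_eye = (-10.000)(9.000) = -90.00.
|M| = 90.00.

90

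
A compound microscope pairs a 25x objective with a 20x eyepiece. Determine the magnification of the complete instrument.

The overall magnification of a compound microscope is the product of the objective and eyepiece magnifications:
M = M_obj x M_eye = 25 x 20 = 500.

500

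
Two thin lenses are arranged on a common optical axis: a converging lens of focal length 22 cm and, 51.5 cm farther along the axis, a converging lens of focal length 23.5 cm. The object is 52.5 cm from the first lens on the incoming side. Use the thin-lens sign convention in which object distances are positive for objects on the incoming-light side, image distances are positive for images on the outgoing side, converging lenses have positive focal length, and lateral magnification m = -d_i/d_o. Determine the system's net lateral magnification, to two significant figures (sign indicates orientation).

Lens 1: 1/d_i1 = 1/f_1 - 1/d_o1 = 1/22 - 1/52.5 = 0.02641 cm^-1, so d_i1 = 37.869 cm.
m_1 = -(37.869)/52.5 = -0.7213.
Object distance for lens 2: d_o2 = 51.5 - 37.869 = 13.631 cm.
Lens 2: 1/d_i2 = 1/f_2 - 1/d_o2 = 1/23.5 - 1/(13.631) = -0.03081 cm^-1, so d_i2 = -32.459 cm.
m_2 = -(-32.459)/(13.631) = 2.3812.
The system's lateral magnification is m_1 m_2 = (-0.7213)(2.3812) = -1.7176.

-1.7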